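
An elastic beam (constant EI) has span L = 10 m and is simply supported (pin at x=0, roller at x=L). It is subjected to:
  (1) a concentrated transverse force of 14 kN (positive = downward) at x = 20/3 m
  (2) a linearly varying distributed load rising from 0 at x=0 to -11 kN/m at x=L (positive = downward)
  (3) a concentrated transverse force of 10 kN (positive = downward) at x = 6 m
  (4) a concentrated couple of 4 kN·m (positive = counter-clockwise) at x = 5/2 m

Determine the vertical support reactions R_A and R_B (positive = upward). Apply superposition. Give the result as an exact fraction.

R_A = -139/15 kN, R_B = -326/15 kN

Load 1 — point force P=14 kN at a=20/3 m (b=L-a=10/3):
  R_A = Pb/L = 14·(10/3)/10 = 14/3 kN
  R_B = Pa/L = 14·(20/3)/10 = 28/3 kN
Load 2 — triangular load w₀=-11 kN/m (0→w₀ over full span):
  R_A = w₀L/6 = (-11)·10/6 = -55/3 kN
  R_B = w₀L/3 = (-11)·10/3 = -110/3 kN
Load 3 — point force P=10 kN at a=6 m (b=L-a=4):
  R_A = Pb/L = 10·4/10 = 4 kN
  R_B = Pa/L = 10·6/10 = 6 kN
Load 4 — applied couple M₀=4 kN·m at a=5/2 m (b=L-a=15/2):
  R_A = M₀/L = 4/10 = 2/5 kN
  R_B = -M₀/L = -4/10 = -2/5 kN
Superposition: R_A = -139/15 kN, R_B = -326/15 kN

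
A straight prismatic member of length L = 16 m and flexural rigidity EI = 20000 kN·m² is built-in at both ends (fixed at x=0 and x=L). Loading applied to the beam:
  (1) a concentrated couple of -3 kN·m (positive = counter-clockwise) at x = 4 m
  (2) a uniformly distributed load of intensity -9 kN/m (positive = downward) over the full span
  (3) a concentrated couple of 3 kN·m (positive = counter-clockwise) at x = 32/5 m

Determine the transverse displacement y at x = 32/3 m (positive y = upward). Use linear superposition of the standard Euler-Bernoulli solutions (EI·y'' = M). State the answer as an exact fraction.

y(32/3) = 102301/1687500 m

Load 1 — applied couple M₀=-3 kN·m at a=4 m (b=L-a=12):
  y_1 = (R_Ax³/6 - M_Ax²/2 - M₀(x-a)²/2)/EI  [x>a] with R_A=-27/128, M_A=9/16 = ((-27/128)·(32/3)³/6 - (9/16)·(32/3)²/2 - (-3)·((32/3)-4)²/2)/20000 = -1/2500 m
Load 2 — uniform load w=-9 kN/m over full span:
  y_2 = -wx²(L-x)²/(24EI) = -(-9)·(32/3)²·(16-(32/3))²/(24·20000) = 1024/16875 m
Load 3 — applied couple M₀=3 kN·m at a=32/5 m (b=L-a=48/5):
  y_3 = (R_Ax³/6 - M_Ax²/2 - M₀(x-a)²/2)/EI  [x>a] with R_A=27/100, M_A=9/25 = ((27/100)·(32/3)³/6 - (9/25)·(32/3)²/2 - 3·((32/3)-(32/5))²/2)/20000 = 16/46875 m
Superposition: y = Σ y_i = 102301/1687500 m ≈ 0.060623 m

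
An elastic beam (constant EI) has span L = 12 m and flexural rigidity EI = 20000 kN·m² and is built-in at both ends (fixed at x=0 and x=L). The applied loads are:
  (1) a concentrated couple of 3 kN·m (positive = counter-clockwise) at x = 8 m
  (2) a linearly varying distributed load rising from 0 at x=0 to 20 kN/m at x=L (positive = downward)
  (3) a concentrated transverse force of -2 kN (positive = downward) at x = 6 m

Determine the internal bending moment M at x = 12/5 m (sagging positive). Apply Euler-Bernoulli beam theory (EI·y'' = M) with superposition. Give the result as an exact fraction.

Load 1 — applied couple M₀=3 kN·m at a=8 m (b=L-a=4):
  M_1 = R_Ax - M_A  [x≤a] with R_A=1/3, M_A=1 = (1/3)·(12/5) - 1 = -1/5 kN·m
Load 2 — triangular load w₀=20 kN/m (0→w₀ over full span):
  M_2 = 3w₀Lx/20 - w₀L²/30 - w₀x³/(6L) = 3·20·12·(12/5)/20 - 20·12²/30 - 20·(12/5)³/(6·12) = -336/25 kN·m
Load 3 — point force P=-2 kN at a=6 m (b=L-a=6):
  M_3 = Pb²(3a+b)x/L³ - Pab²/L²  [x≤a] = (-2)·6²·(3·6+6)·(12/5)/12³ - (-2)·6·6²/12² = 3/5 kN·m
Superposition: M = Σ M_i = -326/25 kN·m ≈ -13.040000 kN·m

M(12/5) = -326/25 kN·m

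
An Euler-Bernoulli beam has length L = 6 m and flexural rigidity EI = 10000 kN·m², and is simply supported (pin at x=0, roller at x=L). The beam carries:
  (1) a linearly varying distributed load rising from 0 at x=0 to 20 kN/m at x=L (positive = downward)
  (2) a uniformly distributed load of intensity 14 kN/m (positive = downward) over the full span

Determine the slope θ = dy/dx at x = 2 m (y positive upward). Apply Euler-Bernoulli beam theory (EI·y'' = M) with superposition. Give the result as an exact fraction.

θ(2) = -481/45000 rad

Load 1 — triangular load w₀=20 kN/m (0→w₀ over full span):
  θ_1 = -w₀(7L⁴-30L²x²+15x⁴)/(360LEI) = -20·(7·6⁴-30·6²·2²+15·2⁴)/(360·6·10000) = -26/5625 rad
Load 2 — uniform load w=14 kN/m over full span:
  θ_2 = -w(L³-6Lx²+4x³)/(24EI) = -14·(6³-6·6·2²+4·2³)/(24·10000) = -91/15000 rad
Superposition: θ = Σ θ_i = -481/45000 rad ≈ -0.010689 rad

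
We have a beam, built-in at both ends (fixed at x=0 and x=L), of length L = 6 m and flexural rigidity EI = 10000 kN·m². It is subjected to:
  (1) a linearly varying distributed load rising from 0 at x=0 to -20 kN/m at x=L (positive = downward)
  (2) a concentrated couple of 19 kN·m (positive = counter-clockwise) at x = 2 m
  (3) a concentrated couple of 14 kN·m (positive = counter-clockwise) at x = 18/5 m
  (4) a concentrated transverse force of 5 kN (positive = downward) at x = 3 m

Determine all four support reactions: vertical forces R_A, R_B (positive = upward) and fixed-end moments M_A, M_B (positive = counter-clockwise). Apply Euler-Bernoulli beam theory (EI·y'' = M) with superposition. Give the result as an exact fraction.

Load 1 — triangular load w₀=-20 kN/m (0→w₀ over full span):
  R_A = 3w₀L/20 = 3·(-20)·6/20 = -18 kN
  M_A = w₀L²/30 = (-20)·6²/30 = -24 kN·m
  R_B = 7w₀L/20 = 7·(-20)·6/20 = -42 kN
  M_B = -w₀L²/20 = -(-20)·6²/20 = 36 kN·m
Load 2 — applied couple M₀=19 kN·m at a=2 m (b=L-a=4):
  R_A = 6M₀ab/L³ = 6·19·2·4/6³ = 38/9 kN
  M_A = M₀b(2a-b)/L² = 19·4·(2·2-4)/6² = 0 kN·m
  R_B = -6M₀ab/L³ = -6·19·2·4/6³ = -38/9 kN
  M_B = M₀a(2b-a)/L² = 19·2·(2·4-2)/6² = 19/3 kN·m
Load 3 — applied couple M₀=14 kN·m at a=18/5 m (b=L-a=12/5):
  R_A = 6M₀ab/L³ = 6·14·(18/5)·(12/5)/6³ = 84/25 kN
  M_A = M₀b(2a-b)/L² = 14·(12/5)·(2·(18/5)-(12/5))/6² = 112/25 kN·m
  R_B = -6M₀ab/L³ = -6·14·(18/5)·(12/5)/6³ = -84/25 kN
  M_B = M₀a(2b-a)/L² = 14·(18/5)·(2·(12/5)-(18/5))/6² = 42/25 kN·m
Load 4 — point force P=5 kN at a=3 m (b=L-a=3):
  R_A = Pb²(3a+b)/L³ = 5·3²·(3·3+3)/6³ = 5/2 kN
  M_A = Pab²/L² = 5·3·3²/6² = 15/4 kN·m
  R_B = Pa²(a+3b)/L³ = 5·3²·(3+3·3)/6³ = 5/2 kN
  M_B = -Pa²b/L² = -5·3²·3/6² = -15/4 kN·m
Superposition: R_A = -3563/450 kN, M_A = -1577/100 kN·m, R_B = -21187/450 kN, M_B = 12079/300 kN·m

R_A = -3563/450 kN, M_A = -1577/100 kN·m, R_B = -21187/450 kN, M_B = 12079/300 kN·m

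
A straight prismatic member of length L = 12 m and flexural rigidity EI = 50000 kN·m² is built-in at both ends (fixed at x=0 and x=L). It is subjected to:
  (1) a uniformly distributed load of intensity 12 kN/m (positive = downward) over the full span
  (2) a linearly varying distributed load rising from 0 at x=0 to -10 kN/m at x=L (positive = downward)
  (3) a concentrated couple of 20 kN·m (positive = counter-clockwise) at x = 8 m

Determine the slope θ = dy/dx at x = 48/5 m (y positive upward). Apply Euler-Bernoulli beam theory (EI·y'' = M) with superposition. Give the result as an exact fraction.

θ(48/5) = 154/78125 rad

Load 1 — uniform load w=12 kN/m over full span:
  θ_1 = -wx(L-x)(L-2x)/(12EI) = -12·(48/5)·(12-(48/5))·(12-2·(48/5))/(12·50000) = 1296/390625 rad
Load 2 — triangular load w₀=-10 kN/m (0→w₀ over full span):
  θ_2 = -w₀(2x(L-x)(L-2x)(x+2L)+x²(L-x)²)/(120LEI) = -(-10)·(2·(48/5)·(12-(48/5))·(12-2·(48/5))·((48/5)+2·12)+(48/5)²·(12-(48/5))²)/(120·12·50000) = -576/390625 rad
Load 3 — applied couple M₀=20 kN·m at a=8 m (b=L-a=4):
  θ_3 = (R_Ax²/2 - M_Ax - M₀(x-a))/EI  [x>a] with R_A=20/9, M_A=20/3 = ((20/9)·(48/5)²/2 - (20/3)·(48/5) - 20·((48/5)-8))/50000 = 2/15625 rad
Superposition: θ = Σ θ_i = 154/78125 rad ≈ 0.001971 rad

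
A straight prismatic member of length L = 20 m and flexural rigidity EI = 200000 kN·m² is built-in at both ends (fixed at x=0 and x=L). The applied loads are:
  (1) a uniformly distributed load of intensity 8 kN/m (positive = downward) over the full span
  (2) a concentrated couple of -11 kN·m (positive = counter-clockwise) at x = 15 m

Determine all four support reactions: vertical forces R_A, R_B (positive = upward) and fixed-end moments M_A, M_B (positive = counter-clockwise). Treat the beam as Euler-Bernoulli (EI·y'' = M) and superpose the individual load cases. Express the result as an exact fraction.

R_A = 12701/160 kN, M_A = 12635/48 kN·m, R_B = 12899/160 kN, M_B = -12701/48 kN·m

Load 1 — uniform load w=8 kN/m over full span:
  R_A = wL/2 = 8·20/2 = 80 kN
  M_A = wL²/12 = 8·20²/12 = 800/3 kN·m
  R_B = wL/2 = 8·20/2 = 80 kN
  M_B = -wL²/12 = -8·20²/12 = -800/3 kN·m
Load 2 — applied couple M₀=-11 kN·m at a=15 m (b=L-a=5):
  R_A = 6M₀ab/L³ = 6·(-11)·15·5/20³ = -99/160 kN
  M_A = M₀b(2a-b)/L² = (-11)·5·(2·15-5)/20² = -55/16 kN·m
  R_B = -6M₀ab/L³ = -6·(-11)·15·5/20³ = 99/160 kN
  M_B = M₀a(2b-a)/L² = (-11)·15·(2·5-15)/20² = 33/16 kN·m
Superposition: R_A = 12701/160 kN, M_A = 12635/48 kN·m, R_B = 12899/160 kN, M_B = -12701/48 kN·m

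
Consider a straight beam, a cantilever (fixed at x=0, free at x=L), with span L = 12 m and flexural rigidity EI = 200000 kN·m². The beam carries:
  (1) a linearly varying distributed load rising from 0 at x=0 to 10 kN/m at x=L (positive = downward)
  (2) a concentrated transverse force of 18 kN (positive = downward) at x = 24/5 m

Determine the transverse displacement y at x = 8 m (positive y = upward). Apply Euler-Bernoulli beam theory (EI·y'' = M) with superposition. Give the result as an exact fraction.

Load 1 — triangular load w₀=10 kN/m (0→w₀ over full span):
  y_1 = (w₀Lx³/12-w₀L²x²/6-w₀x⁵/(120L))/EI = (10·12·8³/12-10·12²·8²/6-10·8⁵/(120·12))/200000 = -1472/28125 m
Load 2 — point force P=18 kN at a=24/5 m (b=L-a=36/5):
  y_2 = -Pa²(3x-a)/(6EI)  [x>a] = -18·(24/5)²·(3·8-(24/5))/(6·200000) = -2592/390625 m
Superposition: y = Σ y_i = -207328/3515625 m ≈ -0.058973 m

y(8) = -207328/3515625 m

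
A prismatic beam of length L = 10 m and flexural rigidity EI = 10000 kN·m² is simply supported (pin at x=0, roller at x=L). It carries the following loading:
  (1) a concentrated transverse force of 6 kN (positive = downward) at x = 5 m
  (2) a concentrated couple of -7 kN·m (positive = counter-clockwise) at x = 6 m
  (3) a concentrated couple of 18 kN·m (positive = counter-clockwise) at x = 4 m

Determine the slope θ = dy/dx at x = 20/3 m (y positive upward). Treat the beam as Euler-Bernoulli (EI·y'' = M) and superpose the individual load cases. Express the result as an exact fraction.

θ(20/3) = 937/900000 rad

Load 1 — point force P=6 kN at a=5 m (b=L-a=5):
  θ_1 = -Pa(2L²-6Lx+3x²+a²)/(6LEI)  [x>a] = -6·5·(2·10²-6·10·(20/3)+3·(20/3)²+5²)/(6·10·10000) = 1/480 rad
Load 2 — applied couple M₀=-7 kN·m at a=6 m (b=L-a=4):
  θ_2 = (M₀x²/(2L)-M₀(x-a)+C₁)/EI  [x>a] with C₁=M₀(3b²-L²)/(6L)=91/15 = ((-7)·(20/3)²/(2·10)-(-7)·((20/3)-6)+(91/15))/10000 = -217/450000 rad
Load 3 — applied couple M₀=18 kN·m at a=4 m (b=L-a=6):
  θ_3 = (M₀x²/(2L)-M₀(x-a)+C₁)/EI  [x>a] with C₁=M₀(3b²-L²)/(6L)=12/5 = (18·(20/3)²/(2·10)-18·((20/3)-4)+(12/5))/10000 = -7/12500 rad
Superposition: θ = Σ θ_i = 937/900000 rad ≈ 0.001041 rad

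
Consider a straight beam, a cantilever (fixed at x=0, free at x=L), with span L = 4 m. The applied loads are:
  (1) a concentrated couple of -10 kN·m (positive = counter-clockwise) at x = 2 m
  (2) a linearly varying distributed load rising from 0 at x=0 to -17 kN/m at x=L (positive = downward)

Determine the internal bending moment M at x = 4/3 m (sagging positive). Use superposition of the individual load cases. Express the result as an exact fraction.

Load 1 — applied couple M₀=-10 kN·m at a=2 m (b=L-a=2):
  M_1 = M₀  [x≤a] = (-10) = -10 kN·m
Load 2 — triangular load w₀=-17 kN/m (0→w₀ over full span):
  M_2 = w₀Lx/2 - w₀L²/3 - w₀x³/(6L) = (-17)·4·(4/3)/2 - (-17)·4²/3 - (-17)·(4/3)³/(6·4) = 3808/81 kN·m
Superposition: M = Σ M_i = 2998/81 kN·m ≈ 37.012346 kN·m

M(4/3) = 2998/81 kN·m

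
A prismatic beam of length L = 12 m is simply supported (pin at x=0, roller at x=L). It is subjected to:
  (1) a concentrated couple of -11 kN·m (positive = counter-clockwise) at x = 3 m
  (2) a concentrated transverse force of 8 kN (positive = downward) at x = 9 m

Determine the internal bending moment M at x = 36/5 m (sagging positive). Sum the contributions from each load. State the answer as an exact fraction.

M(36/5) = 94/5 kN·m

Load 1 — applied couple M₀=-11 kN·m at a=3 m (b=L-a=9):
  M_1 = M₀x/L - M₀  [x>a] = (-11)·(36/5)/12 - (-11) = 22/5 kN·m
Load 2 — point force P=8 kN at a=9 m (b=L-a=3):
  M_2 = Pbx/L  [x≤a] = 8·3·(36/5)/12 = 72/5 kN·m
Superposition: M = Σ M_i = 94/5 kN·m ≈ 18.800000 kN·m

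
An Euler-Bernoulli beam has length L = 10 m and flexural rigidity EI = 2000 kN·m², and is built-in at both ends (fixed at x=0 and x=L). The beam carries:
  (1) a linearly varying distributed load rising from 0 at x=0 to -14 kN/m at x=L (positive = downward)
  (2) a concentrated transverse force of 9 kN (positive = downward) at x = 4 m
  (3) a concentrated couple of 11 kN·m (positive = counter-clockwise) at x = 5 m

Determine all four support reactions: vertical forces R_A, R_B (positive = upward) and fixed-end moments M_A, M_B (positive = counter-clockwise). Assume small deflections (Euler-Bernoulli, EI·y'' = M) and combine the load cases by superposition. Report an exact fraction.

Load 1 — triangular load w₀=-14 kN/m (0→w₀ over full span):
  R_A = 3w₀L/20 = 3·(-14)·10/20 = -21 kN
  M_A = w₀L²/30 = (-14)·10²/30 = -140/3 kN·m
  R_B = 7w₀L/20 = 7·(-14)·10/20 = -49 kN
  M_B = -w₀L²/20 = -(-14)·10²/20 = 70 kN·m
Load 2 — point force P=9 kN at a=4 m (b=L-a=6):
  R_A = Pb²(3a+b)/L³ = 9·6²·(3·4+6)/10³ = 729/125 kN
  M_A = Pab²/L² = 9·4·6²/10² = 324/25 kN·m
  R_B = Pa²(a+3b)/L³ = 9·4²·(4+3·6)/10³ = 396/125 kN
  M_B = -Pa²b/L² = -9·4²·6/10² = -216/25 kN·m
Load 3 — applied couple M₀=11 kN·m at a=5 m (b=L-a=5):
  R_A = 6M₀ab/L³ = 6·11·5·5/10³ = 33/20 kN
  M_A = M₀b(2a-b)/L² = 11·5·(2·5-5)/10² = 11/4 kN·m
  R_B = -6M₀ab/L³ = -6·11·5·5/10³ = -33/20 kN
  M_B = M₀a(2b-a)/L² = 11·5·(2·5-5)/10² = 11/4 kN·m
Superposition: R_A = -6759/500 kN, M_A = -9287/300 kN·m, R_B = -23741/500 kN, M_B = 6411/100 kN·m

R_A = -6759/500 kN, M_A = -9287/300 kN·m, R_B = -23741/500 kN, M_B = 6411/100 kN·m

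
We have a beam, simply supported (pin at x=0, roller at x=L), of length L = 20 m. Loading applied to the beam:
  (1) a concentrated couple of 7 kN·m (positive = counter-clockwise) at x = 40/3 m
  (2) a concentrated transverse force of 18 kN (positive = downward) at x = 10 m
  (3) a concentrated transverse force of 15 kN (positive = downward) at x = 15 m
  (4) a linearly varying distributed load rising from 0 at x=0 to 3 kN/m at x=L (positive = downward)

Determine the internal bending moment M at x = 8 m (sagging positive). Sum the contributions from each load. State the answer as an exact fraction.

M(8) = 172 kN·m

Load 1 — applied couple M₀=7 kN·m at a=40/3 m (b=L-a=20/3):
  M_1 = M₀x/L  [x≤a] = 7·8/20 = 14/5 kN·m
Load 2 — point force P=18 kN at a=10 m (b=L-a=10):
  M_2 = Pbx/L  [x≤a] = 18·10·8/20 = 72 kN·m
Load 3 — point force P=15 kN at a=15 m (b=L-a=5):
  M_3 = Pbx/L  [x≤a] = 15·5·8/20 = 30 kN·m
Load 4 — triangular load w₀=3 kN/m (0→w₀ over full span):
  M_4 = w₀Lx/6 - w₀x³/(6L) = 3·20·8/6 - 3·8³/(6·20) = 336/5 kN·m
Superposition: M = Σ M_i = 172 kN·m ≈ 172.000000 kN·m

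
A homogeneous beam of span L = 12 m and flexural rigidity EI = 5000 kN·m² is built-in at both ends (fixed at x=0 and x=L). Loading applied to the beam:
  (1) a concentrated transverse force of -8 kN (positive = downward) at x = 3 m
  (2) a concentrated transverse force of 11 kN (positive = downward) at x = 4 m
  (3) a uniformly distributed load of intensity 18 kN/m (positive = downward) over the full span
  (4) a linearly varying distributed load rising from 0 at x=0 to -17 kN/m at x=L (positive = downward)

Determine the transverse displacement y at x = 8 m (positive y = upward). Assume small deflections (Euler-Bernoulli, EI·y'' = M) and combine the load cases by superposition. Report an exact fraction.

y(8) = -41137/506250 m

Load 1 — point force P=-8 kN at a=3 m (b=L-a=9):
  y_1 = -Pa²(L-x)²(3bL-(3b+a)(L-x))/(6L³EI)  [x>a] = -(-8)·3²·(12-8)²·(3·9·12-(3·9+3)·(12-8))/(6·12³·5000) = 17/3750 m
Load 2 — point force P=11 kN at a=4 m (b=L-a=8):
  y_2 = -Pa²(L-x)²(3bL-(3b+a)(L-x))/(6L³EI)  [x>a] = -11·4²·(12-8)²·(3·8·12-(3·8+4)·(12-8))/(6·12³·5000) = -484/50625 m
Load 3 — uniform load w=18 kN/m over full span:
  y_3 = -wx²(L-x)²/(24EI) = -18·8²·(12-8)²/(24·5000) = -96/625 m
Load 4 — triangular load w₀=-17 kN/m (0→w₀ over full span):
  y_4 = -w₀x²(L-x)²(x+2L)/(120LEI) = -(-17)·8²·(12-8)²·(8+2·12)/(120·12·5000) = 2176/28125 m
Superposition: y = Σ y_i = -41137/506250 m ≈ -0.081258 m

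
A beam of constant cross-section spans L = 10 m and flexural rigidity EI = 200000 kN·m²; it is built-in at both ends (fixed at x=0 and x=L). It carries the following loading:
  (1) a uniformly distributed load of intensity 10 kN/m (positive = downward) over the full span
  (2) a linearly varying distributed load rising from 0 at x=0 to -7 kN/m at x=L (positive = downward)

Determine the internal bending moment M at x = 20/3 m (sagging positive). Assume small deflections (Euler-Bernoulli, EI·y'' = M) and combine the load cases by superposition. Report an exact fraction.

Load 1 — uniform load w=10 kN/m over full span:
  M_1 = wLx/2 - wL²/12 - wx²/2 = 10·10·(20/3)/2 - 10·10²/12 - 10·(20/3)²/2 = 250/9 kN·m
Load 2 — triangular load w₀=-7 kN/m (0→w₀ over full span):
  M_2 = 3w₀Lx/20 - w₀L²/30 - w₀x³/(6L) = 3·(-7)·10·(20/3)/20 - (-7)·10²/30 - (-7)·(20/3)³/(6·10) = -980/81 kN·m
Superposition: M = Σ M_i = 1270/81 kN·m ≈ 15.679012 kN·m

M(20/3) = 1270/81 kN·m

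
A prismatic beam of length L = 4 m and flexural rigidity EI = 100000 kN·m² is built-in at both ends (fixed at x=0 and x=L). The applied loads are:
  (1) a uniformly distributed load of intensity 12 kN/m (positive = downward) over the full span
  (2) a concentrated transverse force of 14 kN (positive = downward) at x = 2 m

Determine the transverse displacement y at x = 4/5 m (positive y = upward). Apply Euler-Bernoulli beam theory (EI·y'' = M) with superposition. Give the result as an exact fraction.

y(4/5) = -1153/23437500 m

Load 1 — uniform load w=12 kN/m over full span:
  y_1 = -wx²(L-x)²/(24EI) = -12·(4/5)²·(4-(4/5))²/(24·100000) = -64/1953125 m
Load 2 — point force P=14 kN at a=2 m (b=L-a=2):
  y_2 = -Pb²x²(3aL-(3a+b)x)/(6L³EI)  [x≤a] = -14·2²·(4/5)²·(3·2·4-(3·2+2)·(4/5))/(6·4³·100000) = -77/4687500 m
Superposition: y = Σ y_i = -1153/23437500 m ≈ -0.000049 m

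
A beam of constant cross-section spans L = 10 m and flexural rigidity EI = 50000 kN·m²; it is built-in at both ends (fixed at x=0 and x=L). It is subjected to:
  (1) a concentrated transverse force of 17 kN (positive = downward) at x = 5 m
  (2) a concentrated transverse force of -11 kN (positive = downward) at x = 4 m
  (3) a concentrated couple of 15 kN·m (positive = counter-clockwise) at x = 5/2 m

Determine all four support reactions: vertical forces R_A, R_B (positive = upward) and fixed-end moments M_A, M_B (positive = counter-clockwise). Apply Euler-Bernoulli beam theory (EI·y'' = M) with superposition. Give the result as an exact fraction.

Load 1 — point force P=17 kN at a=5 m (b=L-a=5):
  R_A = Pb²(3a+b)/L³ = 17·5²·(3·5+5)/10³ = 17/2 kN
  M_A = Pab²/L² = 17·5·5²/10² = 85/4 kN·m
  R_B = Pa²(a+3b)/L³ = 17·5²·(5+3·5)/10³ = 17/2 kN
  M_B = -Pa²b/L² = -17·5²·5/10² = -85/4 kN·m
Load 2 — point force P=-11 kN at a=4 m (b=L-a=6):
  R_A = Pb²(3a+b)/L³ = (-11)·6²·(3·4+6)/10³ = -891/125 kN
  M_A = Pab²/L² = (-11)·4·6²/10² = -396/25 kN·m
  R_B = Pa²(a+3b)/L³ = (-11)·4²·(4+3·6)/10³ = -484/125 kN
  M_B = -Pa²b/L² = -(-11)·4²·6/10² = 264/25 kN·m
Load 3 — applied couple M₀=15 kN·m at a=5/2 m (b=L-a=15/2):
  R_A = 6M₀ab/L³ = 6·15·(5/2)·(15/2)/10³ = 27/16 kN
  M_A = M₀b(2a-b)/L² = 15·(15/2)·(2·(5/2)-(15/2))/10² = -45/16 kN·m
  R_B = -6M₀ab/L³ = -6·15·(5/2)·(15/2)/10³ = -27/16 kN
  M_B = M₀a(2b-a)/L² = 15·(5/2)·(2·(15/2)-(5/2))/10² = 75/16 kN·m
Superposition: R_A = 6119/2000 kN, M_A = 1039/400 kN·m, R_B = 5881/2000 kN, M_B = -2401/400 kN·m

R_A = 6119/2000 kN, M_A = 1039/400 kN·m, R_B = 5881/2000 kN, M_B = -2401/400 kN·m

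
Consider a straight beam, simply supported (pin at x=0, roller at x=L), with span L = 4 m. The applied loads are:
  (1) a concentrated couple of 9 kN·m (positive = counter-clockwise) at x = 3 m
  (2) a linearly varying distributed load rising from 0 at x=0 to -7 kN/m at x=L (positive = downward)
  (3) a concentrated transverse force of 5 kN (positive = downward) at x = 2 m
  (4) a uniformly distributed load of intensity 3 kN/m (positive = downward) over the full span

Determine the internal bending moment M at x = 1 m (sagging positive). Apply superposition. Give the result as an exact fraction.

Load 1 — applied couple M₀=9 kN·m at a=3 m (b=L-a=1):
  M_1 = M₀x/L  [x≤a] = 9·1/4 = 9/4 kN·m
Load 2 — triangular load w₀=-7 kN/m (0→w₀ over full span):
  M_2 = w₀Lx/6 - w₀x³/(6L) = (-7)·4·1/6 - (-7)·1³/(6·4) = -35/8 kN·m
Load 3 — point force P=5 kN at a=2 m (b=L-a=2):
  M_3 = Pbx/L  [x≤a] = 5·2·1/4 = 5/2 kN·m
Load 4 — uniform load w=3 kN/m over full span:
  M_4 = wx(L-x)/2 = 3·1·(4-1)/2 = 9/2 kN·m
Superposition: M = Σ M_i = 39/8 kN·m ≈ 4.875000 kN·m

M(1) = 39/8 kN·m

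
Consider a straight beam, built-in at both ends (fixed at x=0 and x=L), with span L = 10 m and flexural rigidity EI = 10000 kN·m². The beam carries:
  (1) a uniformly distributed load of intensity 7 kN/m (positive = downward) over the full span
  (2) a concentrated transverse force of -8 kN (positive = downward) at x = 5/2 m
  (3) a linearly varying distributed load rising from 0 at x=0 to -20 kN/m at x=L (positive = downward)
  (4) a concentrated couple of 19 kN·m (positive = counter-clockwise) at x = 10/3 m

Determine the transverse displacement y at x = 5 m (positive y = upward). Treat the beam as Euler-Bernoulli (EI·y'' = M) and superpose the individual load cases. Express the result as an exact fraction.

Load 1 — uniform load w=7 kN/m over full span:
  y_1 = -wx²(L-x)²/(24EI) = -7·5²·(10-5)²/(24·10000) = -7/384 m
Load 2 — point force P=-8 kN at a=5/2 m (b=L-a=15/2):
  y_2 = -Pa²(L-x)²(3bL-(3b+a)(L-x))/(6L³EI)  [x>a] = -(-8)·(5/2)²·(10-5)²·(3·(15/2)·10-(3·(15/2)+(5/2))·(10-5))/(6·10³·10000) = 1/480 m
Load 3 — triangular load w₀=-20 kN/m (0→w₀ over full span):
  y_3 = -w₀x²(L-x)²(x+2L)/(120LEI) = -(-20)·5²·(10-5)²·(5+2·10)/(120·10·10000) = 5/192 m
Load 4 — applied couple M₀=19 kN·m at a=10/3 m (b=L-a=20/3):
  y_4 = (R_Ax³/6 - M_Ax²/2 - M₀(x-a)²/2)/EI  [x>a] with R_A=38/15, M_A=0 = ((38/15)·5³/6 - 0·5²/2 - 19·(5-(10/3))²/2)/10000 = 19/7200 m
Superposition: y = Σ y_i = 361/28800 m ≈ 0.012535 m

y(5) = 361/28800 m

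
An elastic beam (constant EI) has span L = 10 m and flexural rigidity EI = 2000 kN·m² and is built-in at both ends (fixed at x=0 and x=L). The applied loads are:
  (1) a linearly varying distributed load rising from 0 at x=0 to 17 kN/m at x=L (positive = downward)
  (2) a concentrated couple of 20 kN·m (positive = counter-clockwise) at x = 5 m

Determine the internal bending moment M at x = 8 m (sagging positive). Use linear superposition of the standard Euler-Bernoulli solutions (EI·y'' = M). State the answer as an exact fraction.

M(8) = 19/15 kN·m

Load 1 — triangular load w₀=17 kN/m (0→w₀ over full span):
  M_1 = 3w₀Lx/20 - w₀L²/30 - w₀x³/(6L) = 3·17·10·8/20 - 17·10²/30 - 17·8³/(6·10) = 34/15 kN·m
Load 2 — applied couple M₀=20 kN·m at a=5 m (b=L-a=5):
  M_2 = R_Ax - M_A - M₀  [x>a] with R_A=3, M_A=5 = 3·8 - 5 - 20 = -1 kN·m
Superposition: M = Σ M_i = 19/15 kN·m ≈ 1.266667 kN·m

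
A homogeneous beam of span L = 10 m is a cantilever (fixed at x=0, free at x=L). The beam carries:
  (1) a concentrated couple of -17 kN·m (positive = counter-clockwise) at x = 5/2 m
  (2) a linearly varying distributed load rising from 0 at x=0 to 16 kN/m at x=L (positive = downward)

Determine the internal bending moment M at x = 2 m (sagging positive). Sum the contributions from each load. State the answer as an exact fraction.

Load 1 — applied couple M₀=-17 kN·m at a=5/2 m (b=L-a=15/2):
  M_1 = M₀  [x≤a] = (-17) = -17 kN·m
Load 2 — triangular load w₀=16 kN/m (0→w₀ over full span):
  M_2 = w₀Lx/2 - w₀L²/3 - w₀x³/(6L) = 16·10·2/2 - 16·10²/3 - 16·2³/(6·10) = -5632/15 kN·m
Superposition: M = Σ M_i = -5887/15 kN·m ≈ -392.466667 kN·m

M(2) = -5887/15 kN·m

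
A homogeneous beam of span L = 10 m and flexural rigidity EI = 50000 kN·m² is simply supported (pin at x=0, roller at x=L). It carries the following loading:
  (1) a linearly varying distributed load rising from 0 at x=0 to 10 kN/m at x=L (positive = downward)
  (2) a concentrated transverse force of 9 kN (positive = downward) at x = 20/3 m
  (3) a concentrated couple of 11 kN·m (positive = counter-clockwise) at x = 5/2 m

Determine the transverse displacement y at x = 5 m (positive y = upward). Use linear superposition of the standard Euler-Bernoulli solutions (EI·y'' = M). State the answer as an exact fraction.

y(5) = -4373/288000 m

Load 1 — triangular load w₀=10 kN/m (0→w₀ over full span):
  y_1 = -w₀x(7L⁴-10L²x²+3x⁴)/(360LEI) = -10·5·(7·10⁴-10·10²·5²+3·5⁴)/(360·10·50000) = -5/384 m
Load 2 — point force P=9 kN at a=20/3 m (b=L-a=10/3):
  y_2 = -Pbx(L²-b²-x²)/(6LEI)  [x≤a] = -9·(10/3)·5·(10²-(10/3)²-5²)/(6·10·50000) = -23/7200 m
Load 3 — applied couple M₀=11 kN·m at a=5/2 m (b=L-a=15/2):
  y_3 = (M₀x³/(6L)-M₀(x-a)²/2+C₁x)/EI  [x>a] with C₁=M₀(3b²-L²)/(6L)=605/48 = (11·5³/(6·10)-11·(5-(5/2))²/2+(605/48)·5)/50000 = 33/32000 m
Superposition: y = Σ y_i = -4373/288000 m ≈ -0.015184 m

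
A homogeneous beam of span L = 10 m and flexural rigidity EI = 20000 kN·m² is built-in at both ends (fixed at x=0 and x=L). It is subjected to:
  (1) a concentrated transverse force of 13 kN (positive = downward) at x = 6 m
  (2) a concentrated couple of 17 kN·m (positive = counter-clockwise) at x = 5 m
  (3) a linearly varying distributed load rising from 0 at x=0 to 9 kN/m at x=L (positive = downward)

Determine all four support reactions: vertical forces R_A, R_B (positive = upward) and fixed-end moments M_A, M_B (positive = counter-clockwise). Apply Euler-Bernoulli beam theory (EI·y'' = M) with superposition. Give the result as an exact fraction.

R_A = 10313/500 kN, M_A = 4673/100 kN·m, R_B = 18687/500 kN, M_B = -5947/100 kN·m

Load 1 — point force P=13 kN at a=6 m (b=L-a=4):
  R_A = Pb²(3a+b)/L³ = 13·4²·(3·6+4)/10³ = 572/125 kN
  M_A = Pab²/L² = 13·6·4²/10² = 312/25 kN·m
  R_B = Pa²(a+3b)/L³ = 13·6²·(6+3·4)/10³ = 1053/125 kN
  M_B = -Pa²b/L² = -13·6²·4/10² = -468/25 kN·m
Load 2 — applied couple M₀=17 kN·m at a=5 m (b=L-a=5):
  R_A = 6M₀ab/L³ = 6·17·5·5/10³ = 51/20 kN
  M_A = M₀b(2a-b)/L² = 17·5·(2·5-5)/10² = 17/4 kN·m
  R_B = -6M₀ab/L³ = -6·17·5·5/10³ = -51/20 kN
  M_B = M₀a(2b-a)/L² = 17·5·(2·5-5)/10² = 17/4 kN·m
Load 3 — triangular load w₀=9 kN/m (0→w₀ over full span):
  R_A = 3w₀L/20 = 3·9·10/20 = 27/2 kN
  M_A = w₀L²/30 = 9·10²/30 = 30 kN·m
  R_B = 7w₀L/20 = 7·9·10/20 = 63/2 kN
  M_B = -w₀L²/20 = -9·10²/20 = -45 kN·m
Superposition: R_A = 10313/500 kN, M_A = 4673/100 kN·m, R_B = 18687/500 kN, M_B = -5947/100 kN·m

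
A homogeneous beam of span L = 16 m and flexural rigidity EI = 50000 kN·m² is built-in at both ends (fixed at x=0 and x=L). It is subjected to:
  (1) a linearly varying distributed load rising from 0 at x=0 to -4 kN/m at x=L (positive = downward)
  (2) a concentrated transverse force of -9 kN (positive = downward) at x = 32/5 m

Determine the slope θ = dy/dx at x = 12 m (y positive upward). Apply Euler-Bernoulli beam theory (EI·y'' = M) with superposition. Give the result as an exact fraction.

θ(12) = -1493/781250 rad

Load 1 — triangular load w₀=-4 kN/m (0→w₀ over full span):
  θ_1 = -w₀(2x(L-x)(L-2x)(x+2L)+x²(L-x)²)/(120LEI) = -(-4)·(2·12·(16-12)·(16-2·12)·(12+2·16)+12²·(16-12)²)/(120·16·50000) = -41/31250 rad
Load 2 — point force P=-9 kN at a=32/5 m (b=L-a=48/5):
  θ_2 = Pa²(L-x)(2bL-(3b+a)(L-x))/(2L³EI)  [x>a] = (-9)·(32/5)²·(16-12)·(2·(48/5)·16-(3·(48/5)+(32/5))·(16-12))/(2·16³·50000) = -234/390625 rad
Superposition: θ = Σ θ_i = -1493/781250 rad ≈ -0.001911 rad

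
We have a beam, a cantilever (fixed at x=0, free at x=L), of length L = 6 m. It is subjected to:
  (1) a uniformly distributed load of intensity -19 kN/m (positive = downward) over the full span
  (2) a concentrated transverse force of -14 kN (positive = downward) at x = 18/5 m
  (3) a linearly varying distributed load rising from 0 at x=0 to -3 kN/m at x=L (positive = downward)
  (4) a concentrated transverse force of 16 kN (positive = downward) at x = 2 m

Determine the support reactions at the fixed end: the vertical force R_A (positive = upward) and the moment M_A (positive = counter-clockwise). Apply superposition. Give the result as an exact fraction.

R_A = -121 kN, M_A = -1982/5 kN·m

Load 1 — uniform load w=-19 kN/m over full span:
  R_A = wL = (-19)·6 = -114 kN
  M_A = wL²/2 = (-19)·6²/2 = -342 kN·m
Load 2 — point force P=-14 kN at a=18/5 m (b=L-a=12/5):
  R_A = P = (-14) = -14 kN
  M_A = Pa = (-14)·(18/5) = -252/5 kN·m
Load 3 — triangular load w₀=-3 kN/m (0→w₀ over full span):
  R_A = w₀L/2 = (-3)·6/2 = -9 kN
  M_A = w₀L²/3 = (-3)·6²/3 = -36 kN·m
Load 4 — point force P=16 kN at a=2 m (b=L-a=4):
  R_A = P = 16 kN
  M_A = Pa = 16·2 = 32 kN·m
Superposition: R_A = -121 kN, M_A = -1982/5 kN·m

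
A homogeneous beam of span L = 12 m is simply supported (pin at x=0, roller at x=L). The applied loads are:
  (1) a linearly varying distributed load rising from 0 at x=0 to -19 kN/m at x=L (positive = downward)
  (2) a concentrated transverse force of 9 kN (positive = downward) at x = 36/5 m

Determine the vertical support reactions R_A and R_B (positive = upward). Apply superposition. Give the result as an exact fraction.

Load 1 — triangular load w₀=-19 kN/m (0→w₀ over full span):
  R_A = w₀L/6 = (-19)·12/6 = -38 kN
  R_B = w₀L/3 = (-19)·12/3 = -76 kN
Load 2 — point force P=9 kN at a=36/5 m (b=L-a=24/5):
  R_A = Pb/L = 9·(24/5)/12 = 18/5 kN
  R_B = Pa/L = 9·(36/5)/12 = 27/5 kN
Superposition: R_A = -172/5 kN, R_B = -353/5 kN

R_A = -172/5 kN, R_B = -353/5 kN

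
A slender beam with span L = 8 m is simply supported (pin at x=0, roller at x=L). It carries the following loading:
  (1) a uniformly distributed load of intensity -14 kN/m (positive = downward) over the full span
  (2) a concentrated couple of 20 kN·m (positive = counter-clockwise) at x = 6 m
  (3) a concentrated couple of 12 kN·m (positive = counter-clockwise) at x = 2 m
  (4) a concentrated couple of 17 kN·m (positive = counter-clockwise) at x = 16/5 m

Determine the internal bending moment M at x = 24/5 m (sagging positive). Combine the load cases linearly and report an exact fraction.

M(24/5) = -2678/25 kN·m

Load 1 — uniform load w=-14 kN/m over full span:
  M_1 = wx(L-x)/2 = (-14)·(24/5)·(8-(24/5))/2 = -2688/25 kN·m
Load 2 — applied couple M₀=20 kN·m at a=6 m (b=L-a=2):
  M_2 = M₀x/L  [x≤a] = 20·(24/5)/8 = 12 kN·m
Load 3 — applied couple M₀=12 kN·m at a=2 m (b=L-a=6):
  M_3 = M₀x/L - M₀  [x>a] = 12·(24/5)/8 - 12 = -24/5 kN·m
Load 4 — applied couple M₀=17 kN·m at a=16/5 m (b=L-a=24/5):
  M_4 = M₀x/L - M₀  [x>a] = 17·(24/5)/8 - 17 = -34/5 kN·m
Superposition: M = Σ M_i = -2678/25 kN·m ≈ -107.120000 kN·m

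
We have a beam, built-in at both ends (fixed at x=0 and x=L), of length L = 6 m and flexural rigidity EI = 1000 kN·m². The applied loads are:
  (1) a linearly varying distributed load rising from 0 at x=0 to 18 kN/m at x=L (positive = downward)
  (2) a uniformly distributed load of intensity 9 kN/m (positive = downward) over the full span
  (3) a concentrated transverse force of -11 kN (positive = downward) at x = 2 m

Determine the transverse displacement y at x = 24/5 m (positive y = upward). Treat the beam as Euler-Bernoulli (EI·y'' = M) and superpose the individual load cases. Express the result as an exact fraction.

Load 1 — triangular load w₀=18 kN/m (0→w₀ over full span):
  y_1 = -w₀x²(L-x)²(x+2L)/(120LEI) = -18·(24/5)²·(6-(24/5))²·((24/5)+2·6)/(120·6·1000) = -27216/1953125 m
Load 2 — uniform load w=9 kN/m over full span:
  y_2 = -wx²(L-x)²/(24EI) = -9·(24/5)²·(6-(24/5))²/(24·1000) = -972/78125 m
Load 3 — point force P=-11 kN at a=2 m (b=L-a=4):
  y_3 = -Pa²(L-x)²(3bL-(3b+a)(L-x))/(6L³EI)  [x>a] = -(-11)·2²·(6-(24/5))²·(3·4·6-(3·4+2)·(6-(24/5)))/(6·6³·1000) = 253/93750 m
Superposition: y = Σ y_i = -277471/11718750 m ≈ -0.023678 m

y(24/5) = -277471/11718750 m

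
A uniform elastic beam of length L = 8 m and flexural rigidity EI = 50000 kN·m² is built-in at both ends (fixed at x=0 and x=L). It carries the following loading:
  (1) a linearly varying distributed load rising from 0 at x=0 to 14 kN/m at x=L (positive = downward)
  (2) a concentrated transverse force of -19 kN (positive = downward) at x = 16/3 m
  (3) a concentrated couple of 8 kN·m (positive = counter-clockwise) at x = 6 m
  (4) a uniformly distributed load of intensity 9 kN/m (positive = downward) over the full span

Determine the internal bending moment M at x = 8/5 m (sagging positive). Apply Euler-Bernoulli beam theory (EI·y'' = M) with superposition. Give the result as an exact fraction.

M(8/5) = -7703/2250 kN·m

Load 1 — triangular load w₀=14 kN/m (0→w₀ over full span):
  M_1 = 3w₀Lx/20 - w₀L²/30 - w₀x³/(6L) = 3·14·8·(8/5)/20 - 14·8²/30 - 14·(8/5)³/(6·8) = -1568/375 kN·m
Load 2 — point force P=-19 kN at a=16/3 m (b=L-a=8/3):
  M_2 = Pb²(3a+b)x/L³ - Pab²/L²  [x≤a] = (-19)·(8/3)²·(3·(16/3)+(8/3))·(8/5)/8³ - (-19)·(16/3)·(8/3)²/8² = 152/45 kN·m
Load 3 — applied couple M₀=8 kN·m at a=6 m (b=L-a=2):
  M_3 = R_Ax - M_A  [x≤a] with R_A=9/8, M_A=5/2 = (9/8)·(8/5) - (5/2) = -7/10 kN·m
Load 4 — uniform load w=9 kN/m over full span:
  M_4 = wLx/2 - wL²/12 - wx²/2 = 9·8·(8/5)/2 - 9·8²/12 - 9·(8/5)²/2 = -48/25 kN·m
Superposition: M = Σ M_i = -7703/2250 kN·m ≈ -3.423556 kN·m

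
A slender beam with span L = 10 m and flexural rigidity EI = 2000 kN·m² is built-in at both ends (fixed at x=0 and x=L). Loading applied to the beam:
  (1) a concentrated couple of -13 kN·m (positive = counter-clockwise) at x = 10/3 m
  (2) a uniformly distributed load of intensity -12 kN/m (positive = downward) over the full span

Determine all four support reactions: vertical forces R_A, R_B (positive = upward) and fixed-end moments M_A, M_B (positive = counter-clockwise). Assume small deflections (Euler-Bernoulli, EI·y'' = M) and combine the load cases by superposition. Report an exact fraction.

R_A = -926/15 kN, M_A = -100 kN·m, R_B = -874/15 kN, M_B = 287/3 kN·m

Load 1 — applied couple M₀=-13 kN·m at a=10/3 m (b=L-a=20/3):
  R_A = 6M₀ab/L³ = 6·(-13)·(10/3)·(20/3)/10³ = -26/15 kN
  M_A = M₀b(2a-b)/L² = (-13)·(20/3)·(2·(10/3)-(20/3))/10² = 0 kN·m
  R_B = -6M₀ab/L³ = -6·(-13)·(10/3)·(20/3)/10³ = 26/15 kN
  M_B = M₀a(2b-a)/L² = (-13)·(10/3)·(2·(20/3)-(10/3))/10² = -13/3 kN·m
Load 2 — uniform load w=-12 kN/m over full span:
  R_A = wL/2 = (-12)·10/2 = -60 kN
  M_A = wL²/12 = (-12)·10²/12 = -100 kN·m
  R_B = wL/2 = (-12)·10/2 = -60 kN
  M_B = -wL²/12 = -(-12)·10²/12 = 100 kN·m
Superposition: R_A = -926/15 kN, M_A = -100 kN·m, R_B = -874/15 kN, M_B = 287/3 kN·m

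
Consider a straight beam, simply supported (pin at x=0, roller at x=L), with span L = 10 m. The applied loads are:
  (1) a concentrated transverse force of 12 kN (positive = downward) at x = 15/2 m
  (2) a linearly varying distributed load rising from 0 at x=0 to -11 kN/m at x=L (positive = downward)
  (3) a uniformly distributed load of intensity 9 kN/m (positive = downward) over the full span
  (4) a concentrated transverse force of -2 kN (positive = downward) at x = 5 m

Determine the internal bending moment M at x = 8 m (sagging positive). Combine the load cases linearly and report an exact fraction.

M(8) = 176/5 kN·m

Load 1 — point force P=12 kN at a=15/2 m (b=L-a=5/2):
  M_1 = Pa(L-x)/L  [x>a] = 12·(15/2)·(10-8)/10 = 18 kN·m
Load 2 — triangular load w₀=-11 kN/m (0→w₀ over full span):
  M_2 = w₀Lx/6 - w₀x³/(6L) = (-11)·10·8/6 - (-11)·8³/(6·10) = -264/5 kN·m
Load 3 — uniform load w=9 kN/m over full span:
  M_3 = wx(L-x)/2 = 9·8·(10-8)/2 = 72 kN·m
Load 4 — point force P=-2 kN at a=5 m (b=L-a=5):
  M_4 = Pa(L-x)/L  [x>a] = (-2)·5·(10-8)/10 = -2 kN·m
Superposition: M = Σ M_i = 176/5 kN·m ≈ 35.200000 kN·m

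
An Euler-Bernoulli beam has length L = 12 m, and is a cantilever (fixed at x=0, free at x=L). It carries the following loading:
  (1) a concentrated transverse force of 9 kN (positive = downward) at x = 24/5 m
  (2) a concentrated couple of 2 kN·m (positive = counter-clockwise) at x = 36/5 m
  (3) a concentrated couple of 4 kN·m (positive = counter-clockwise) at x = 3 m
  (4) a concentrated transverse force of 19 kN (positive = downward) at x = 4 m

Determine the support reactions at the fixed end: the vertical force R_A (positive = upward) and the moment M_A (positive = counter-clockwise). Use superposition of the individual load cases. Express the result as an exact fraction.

R_A = 28 kN, M_A = 566/5 kN·m

Load 1 — point force P=9 kN at a=24/5 m (b=L-a=36/5):
  R_A = P = 9 kN
  M_A = Pa = 9·(24/5) = 216/5 kN·m
Load 2 — applied couple M₀=2 kN·m at a=36/5 m (b=L-a=24/5):
  R_A = 0 kN
  M_A = -M₀ = -2 kN·m
Load 3 — applied couple M₀=4 kN·m at a=3 m (b=L-a=9):
  R_A = 0 kN
  M_A = -M₀ = -4 kN·m
Load 4 — point force P=19 kN at a=4 m (b=L-a=8):
  R_A = P = 19 kN
  M_A = Pa = 19·4 = 76 kN·m
Superposition: R_A = 28 kN, M_A = 566/5 kN·m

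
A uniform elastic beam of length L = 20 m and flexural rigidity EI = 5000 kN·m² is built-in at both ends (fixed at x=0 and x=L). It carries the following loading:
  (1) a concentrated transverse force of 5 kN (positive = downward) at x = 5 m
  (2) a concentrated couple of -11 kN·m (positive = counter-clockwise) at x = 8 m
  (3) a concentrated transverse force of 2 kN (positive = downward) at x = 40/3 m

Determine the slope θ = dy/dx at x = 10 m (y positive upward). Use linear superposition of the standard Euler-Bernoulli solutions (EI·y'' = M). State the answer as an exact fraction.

Load 1 — point force P=5 kN at a=5 m (b=L-a=15):
  θ_1 = Pa²(L-x)(2bL-(3b+a)(L-x))/(2L³EI)  [x>a] = 5·5²·(20-10)·(2·15·20-(3·15+5)·(20-10))/(2·20³·5000) = 1/640 rad
Load 2 — applied couple M₀=-11 kN·m at a=8 m (b=L-a=12):
  θ_2 = (R_Ax²/2 - M_Ax - M₀(x-a))/EI  [x>a] with R_A=-99/125, M_A=-33/25 = ((-99/125)·10²/2 - (-33/25)·10 - (-11)·(10-8))/5000 = -11/12500 rad
Load 3 — point force P=2 kN at a=40/3 m (b=L-a=20/3):
  θ_3 = -Pb²x(2aL-(3a+b)x)/(2L³EI)  [x≤a] = -2·(20/3)²·10·(2·(40/3)·20-(3·(40/3)+(20/3))·10)/(2·20³·5000) = -1/1350 rad
Superposition: θ = Σ θ_i = -629/10800000 rad ≈ -0.000058 rad

θ(10) = -629/10800000 rad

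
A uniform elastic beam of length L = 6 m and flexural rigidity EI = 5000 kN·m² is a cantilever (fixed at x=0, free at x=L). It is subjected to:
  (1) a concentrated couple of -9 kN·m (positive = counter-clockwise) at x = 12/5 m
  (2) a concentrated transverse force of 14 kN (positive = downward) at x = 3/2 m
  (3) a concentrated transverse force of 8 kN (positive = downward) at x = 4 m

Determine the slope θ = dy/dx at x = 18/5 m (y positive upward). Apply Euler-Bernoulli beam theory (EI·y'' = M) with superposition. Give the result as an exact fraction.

Load 1 — applied couple M₀=-9 kN·m at a=12/5 m (b=L-a=18/5):
  θ_1 = M₀a/EI  [x>a] = (-9)·(12/5)/5000 = -27/6250 rad
Load 2 — point force P=14 kN at a=3/2 m (b=L-a=9/2):
  θ_2 = -Pa²/(2EI)  [x>a] = -14·(3/2)²/(2·5000) = -63/20000 rad
Load 3 — point force P=8 kN at a=4 m (b=L-a=2):
  θ_3 = -Px(2a-x)/(2EI)  [x≤a] = -8·(18/5)·(2·4-(18/5))/(2·5000) = -198/15625 rad
Superposition: θ = Σ θ_i = -10071/500000 rad ≈ -0.020142 rad

θ(18/5) = -10071/500000 rad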